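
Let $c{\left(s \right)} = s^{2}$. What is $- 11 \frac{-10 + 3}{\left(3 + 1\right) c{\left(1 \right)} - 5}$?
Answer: $-77$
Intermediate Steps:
$- 11 \frac{-10 + 3}{\left(3 + 1\right) c{\left(1 \right)} - 5} = - 11 \frac{-10 + 3}{\left(3 + 1\right) 1^{2} - 5} = - 11 \left(- \frac{7}{4 \cdot 1 - 5}\right) = - 11 \left(- \frac{7}{4 - 5}\right) = - 11 \left(- \frac{7}{-1}\right) = - 11 \left(\left(-7\right) \left(-1\right)\right) = \left(-11\right) 7 = -77$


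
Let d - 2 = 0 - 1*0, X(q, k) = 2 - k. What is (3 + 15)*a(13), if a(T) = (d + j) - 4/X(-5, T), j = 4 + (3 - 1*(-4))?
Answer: 2646/11 ≈ 240.55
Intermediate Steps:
j = 11 (j = 4 + (3 + 4) = 4 + 7 = 11)
d = 2 (d = 2 + (0 - 1*0) = 2 + (0 + 0) = 2 + 0 = 2)
a(T) = 13 - 4/(2 - T) (a(T) = (2 + 11) - 4/(2 - T) = 13 - 4/(2 - T))
(3 + 15)*a(13) = (3 + 15)*((-22 + 13*13)/(-2 + 13)) = 18*((-22 + 169)/11) = 18*((1/11)*147) = 18*(147/11) = 2646/11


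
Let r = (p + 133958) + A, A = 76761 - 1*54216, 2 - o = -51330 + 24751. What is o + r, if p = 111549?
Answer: 294633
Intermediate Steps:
o = 26581 (o = 2 - (-51330 + 24751) = 2 - 1*(-26579) = 2 + 26579 = 26581)
A = 22545 (A = 76761 - 54216 = 22545)
r = 268052 (r = (111549 + 133958) + 22545 = 245507 + 22545 = 268052)
o + r = 26581 + 268052 = 294633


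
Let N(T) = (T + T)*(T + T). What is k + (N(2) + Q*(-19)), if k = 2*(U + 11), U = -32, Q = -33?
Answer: 601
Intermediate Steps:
N(T) = 4*T**2 (N(T) = (2*T)*(2*T) = 4*T**2)
k = -42 (k = 2*(-32 + 11) = 2*(-21) = -42)
k + (N(2) + Q*(-19)) = -42 + (4*2**2 - 33*(-19)) = -42 + (4*4 + 627) = -42 + (16 + 627) = -42 + 643 = 601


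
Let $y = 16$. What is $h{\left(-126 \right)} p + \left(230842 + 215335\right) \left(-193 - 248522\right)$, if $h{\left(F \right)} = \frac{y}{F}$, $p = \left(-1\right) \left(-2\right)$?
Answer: $- \frac{6991167490981}{63} \approx -1.1097 \cdot 10^{11}$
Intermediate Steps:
$p = 2$
$h{\left(F \right)} = \frac{16}{F}$
$h{\left(-126 \right)} p + \left(230842 + 215335\right) \left(-193 - 248522\right) = \frac{16}{-126} \cdot 2 + \left(230842 + 215335\right) \left(-193 - 248522\right) = 16 \left(- \frac{1}{126}\right) 2 + 446177 \left(-248715\right) = \left(- \frac{8}{63}\right) 2 - 110970912555 = - \frac{16}{63} - 110970912555 = - \frac{6991167490981}{63}$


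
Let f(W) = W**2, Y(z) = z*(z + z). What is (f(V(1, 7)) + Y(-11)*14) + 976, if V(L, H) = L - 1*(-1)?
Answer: 4368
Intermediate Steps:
Y(z) = 2*z**2 (Y(z) = z*(2*z) = 2*z**2)
V(L, H) = 1 + L (V(L, H) = L + 1 = 1 + L)
(f(V(1, 7)) + Y(-11)*14) + 976 = ((1 + 1)**2 + (2*(-11)**2)*14) + 976 = (2**2 + (2*121)*14) + 976 = (4 + 242*14) + 976 = (4 + 3388) + 976 = 3392 + 976 = 4368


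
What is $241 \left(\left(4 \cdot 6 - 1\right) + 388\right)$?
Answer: $99051$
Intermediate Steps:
$241 \left(\left(4 \cdot 6 - 1\right) + 388\right) = 241 \left(\left(24 - 1\right) + 388\right) = 241 \left(23 + 388\right) = 241 \cdot 411 = 99051$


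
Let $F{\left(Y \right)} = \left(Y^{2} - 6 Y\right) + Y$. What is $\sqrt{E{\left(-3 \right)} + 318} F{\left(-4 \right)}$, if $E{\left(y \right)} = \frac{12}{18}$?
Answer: $24 \sqrt{717} \approx 642.64$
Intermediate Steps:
$E{\left(y \right)} = \frac{2}{3}$ ($E{\left(y \right)} = 12 \cdot \frac{1}{18} = \frac{2}{3}$)
$F{\left(Y \right)} = Y^{2} - 5 Y$
$\sqrt{E{\left(-3 \right)} + 318} F{\left(-4 \right)} = \sqrt{\frac{2}{3} + 318} \left(- 4 \left(-5 - 4\right)\right) = \sqrt{\frac{956}{3}} \left(\left(-4\right) \left(-9\right)\right) = \frac{2 \sqrt{717}}{3} \cdot 36 = 24 \sqrt{717}$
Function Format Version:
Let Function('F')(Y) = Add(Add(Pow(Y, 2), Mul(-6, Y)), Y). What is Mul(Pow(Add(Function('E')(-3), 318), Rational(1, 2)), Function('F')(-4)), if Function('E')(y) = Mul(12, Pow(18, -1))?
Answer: Mul(24, Pow(717, Rational(1, 2))) ≈ 642.64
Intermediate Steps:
Function('E')(y) = Rational(2, 3) (Function('E')(y) = Mul(12, Rational(1, 18)) = Rational(2, 3))
Function('F')(Y) = Add(Pow(Y, 2), Mul(-5, Y))
Mul(Pow(Add(Function('E')(-3), 318), Rational(1, 2)), Function('F')(-4)) = Mul(Pow(Add(Rational(2, 3), 318), Rational(1, 2)), Mul(-4, Add(-5, -4))) = Mul(Pow(Rational(956, 3), Rational(1, 2)), Mul(-4, -9)) = Mul(Mul(Rational(2, 3), Pow(717, Rational(1, 2))), 36) = Mul(24, Pow(717, Rational(1, 2)))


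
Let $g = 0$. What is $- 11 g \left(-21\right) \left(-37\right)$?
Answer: $0$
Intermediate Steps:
$- 11 g \left(-21\right) \left(-37\right) = \left(-11\right) 0 \left(-21\right) \left(-37\right) = 0 \left(-21\right) \left(-37\right) = 0 \left(-37\right) = 0$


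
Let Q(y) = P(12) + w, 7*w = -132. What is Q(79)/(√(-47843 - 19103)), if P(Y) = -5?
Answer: 167*I*√66946/468622 ≈ 0.092205*I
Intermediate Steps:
w = -132/7 (w = (⅐)*(-132) = -132/7 ≈ -18.857)
Q(y) = -167/7 (Q(y) = -5 - 132/7 = -167/7)
Q(79)/(√(-47843 - 19103)) = -167/(7*√(-47843 - 19103)) = -167*(-I*√66946/66946)/7 = -(-167)*I*√66946/468622 = 167*I*√66946/468622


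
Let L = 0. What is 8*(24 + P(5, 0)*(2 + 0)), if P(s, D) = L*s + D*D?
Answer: 192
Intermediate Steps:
P(s, D) = D² (P(s, D) = 0*s + D*D = 0 + D² = D²)
8*(24 + P(5, 0)*(2 + 0)) = 8*(24 + 0²*(2 + 0)) = 8*(24 + 0*2) = 8*(24 + 0) = 8*24 = 192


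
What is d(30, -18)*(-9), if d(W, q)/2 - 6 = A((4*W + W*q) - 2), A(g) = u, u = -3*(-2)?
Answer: -216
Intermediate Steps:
u = 6
A(g) = 6
d(W, q) = 24 (d(W, q) = 12 + 2*6 = 12 + 12 = 24)
d(30, -18)*(-9) = 24*(-9) = -216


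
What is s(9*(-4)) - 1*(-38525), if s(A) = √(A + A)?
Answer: 38525 + 6*I*√2 ≈ 38525.0 + 8.4853*I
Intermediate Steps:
s(A) = √2*√A (s(A) = √(2*A) = √2*√A)
s(9*(-4)) - 1*(-38525) = √2*√(9*(-4)) - 1*(-38525) = √2*√(-36) + 38525 = √2*(6*I) + 38525 = 6*I*√2 + 38525 = 38525 + 6*I*√2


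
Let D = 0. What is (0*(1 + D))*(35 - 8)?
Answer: 0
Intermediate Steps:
(0*(1 + D))*(35 - 8) = (0*(1 + 0))*(35 - 8) = (0*1)*27 = 0*27 = 0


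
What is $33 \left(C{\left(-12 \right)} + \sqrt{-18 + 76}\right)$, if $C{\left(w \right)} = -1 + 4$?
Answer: $99 + 33 \sqrt{58} \approx 350.32$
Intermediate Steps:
$C{\left(w \right)} = 3$
$33 \left(C{\left(-12 \right)} + \sqrt{-18 + 76}\right) = 33 \left(3 + \sqrt{-18 + 76}\right) = 33 \left(3 + \sqrt{58}\right) = 99 + 33 \sqrt{58}$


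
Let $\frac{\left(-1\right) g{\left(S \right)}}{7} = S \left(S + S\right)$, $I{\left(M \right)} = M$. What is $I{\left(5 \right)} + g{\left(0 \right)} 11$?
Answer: $5$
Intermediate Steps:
$g{\left(S \right)} = - 14 S^{2}$ ($g{\left(S \right)} = - 7 S \left(S + S\right) = - 7 S 2 S = - 7 \cdot 2 S^{2} = - 14 S^{2}$)
$I{\left(5 \right)} + g{\left(0 \right)} 11 = 5 + - 14 \cdot 0^{2} \cdot 11 = 5 + \left(-14\right) 0 \cdot 11 = 5 + 0 \cdot 11 = 5 + 0 = 5$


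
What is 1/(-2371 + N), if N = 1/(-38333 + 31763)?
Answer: -6570/15577471 ≈ -0.00042176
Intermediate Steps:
N = -1/6570 (N = 1/(-6570) = -1/6570 ≈ -0.00015221)
1/(-2371 + N) = 1/(-2371 - 1/6570) = 1/(-15577471/6570) = -6570/15577471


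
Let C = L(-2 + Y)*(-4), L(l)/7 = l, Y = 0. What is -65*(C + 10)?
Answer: -4290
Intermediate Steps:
L(l) = 7*l
C = 56 (C = (7*(-2 + 0))*(-4) = (7*(-2))*(-4) = -14*(-4) = 56)
-65*(C + 10) = -65*(56 + 10) = -65*66 = -4290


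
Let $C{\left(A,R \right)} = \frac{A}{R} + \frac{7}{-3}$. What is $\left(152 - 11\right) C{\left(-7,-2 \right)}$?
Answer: $\frac{329}{2} \approx 164.5$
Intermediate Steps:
$C{\left(A,R \right)} = - \frac{7}{3} + \frac{A}{R}$ ($C{\left(A,R \right)} = \frac{A}{R} + 7 \left(- \frac{1}{3}\right) = \frac{A}{R} - \frac{7}{3} = - \frac{7}{3} + \frac{A}{R}$)
$\left(152 - 11\right) C{\left(-7,-2 \right)} = \left(152 - 11\right) \left(- \frac{7}{3} - \frac{7}{-2}\right) = 141 \left(- \frac{7}{3} - - \frac{7}{2}\right) = 141 \left(- \frac{7}{3} + \frac{7}{2}\right) = 141 \cdot \frac{7}{6} = \frac{329}{2}$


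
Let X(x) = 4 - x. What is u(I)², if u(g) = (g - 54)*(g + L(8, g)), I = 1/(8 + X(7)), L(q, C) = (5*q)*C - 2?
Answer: 69538921/625 ≈ 1.1126e+5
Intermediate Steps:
L(q, C) = -2 + 5*C*q (L(q, C) = 5*C*q - 2 = -2 + 5*C*q)
I = ⅕ (I = 1/(8 + (4 - 1*7)) = 1/(8 + (4 - 7)) = 1/(8 - 3) = 1/5 = ⅕ ≈ 0.20000)
u(g) = (-54 + g)*(-2 + 41*g) (u(g) = (g - 54)*(g + (-2 + 5*g*8)) = (-54 + g)*(g + (-2 + 40*g)) = (-54 + g)*(-2 + 41*g))
u(I)² = (108 - 2216*⅕ + 41*(⅕)²)² = (108 - 2216/5 + 41*(1/25))² = (108 - 2216/5 + 41/25)² = (-8339/25)² = 69538921/625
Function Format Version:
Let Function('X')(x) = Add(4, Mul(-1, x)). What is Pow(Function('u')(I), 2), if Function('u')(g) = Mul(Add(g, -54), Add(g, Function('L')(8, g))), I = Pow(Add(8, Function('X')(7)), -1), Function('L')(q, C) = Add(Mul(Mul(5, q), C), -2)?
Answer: Rational(69538921, 625) ≈ 1.1126e+5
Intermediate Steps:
Function('L')(q, C) = Add(-2, Mul(5, C, q)) (Function('L')(q, C) = Add(Mul(5, C, q), -2) = Add(-2, Mul(5, C, q)))
I = Rational(1, 5) (I = Pow(Add(8, Add(4, Mul(-1, 7))), -1) = Pow(Add(8, Add(4, -7)), -1) = Pow(Add(8, -3), -1) = Pow(5, -1) = Rational(1, 5) ≈ 0.20000)
Function('u')(g) = Mul(Add(-54, g), Add(-2, Mul(41, g))) (Function('u')(g) = Mul(Add(g, -54), Add(g, Add(-2, Mul(5, g, 8)))) = Mul(Add(-54, g), Add(g, Add(-2, Mul(40, g)))) = Mul(Add(-54, g), Add(-2, Mul(41, g))))
Pow(Function('u')(I), 2) = Pow(Add(108, Mul(-2216, Rational(1, 5)), Mul(41, Pow(Rational(1, 5), 2))), 2) = Pow(Add(108, Rational(-2216, 5), Mul(41, Rational(1, 25))), 2) = Pow(Add(108, Rational(-2216, 5), Rational(41, 25)), 2) = Pow(Rational(-8339, 25), 2) = Rational(69538921, 625)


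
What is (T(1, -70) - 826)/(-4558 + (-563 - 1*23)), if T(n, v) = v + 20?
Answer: 219/1286 ≈ 0.17030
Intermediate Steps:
T(n, v) = 20 + v
(T(1, -70) - 826)/(-4558 + (-563 - 1*23)) = ((20 - 70) - 826)/(-4558 + (-563 - 1*23)) = (-50 - 826)/(-4558 + (-563 - 23)) = -876/(-4558 - 586) = -876/(-5144) = -876*(-1/5144) = 219/1286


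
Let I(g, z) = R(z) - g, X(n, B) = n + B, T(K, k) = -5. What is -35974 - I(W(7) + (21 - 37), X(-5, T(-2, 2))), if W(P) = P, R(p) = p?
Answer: -35973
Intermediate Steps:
X(n, B) = B + n
I(g, z) = z - g
-35974 - I(W(7) + (21 - 37), X(-5, T(-2, 2))) = -35974 - ((-5 - 5) - (7 + (21 - 37))) = -35974 - (-10 - (7 - 16)) = -35974 - (-10 - 1*(-9)) = -35974 - (-10 + 9) = -35974 - 1*(-1) = -35974 + 1 = -35973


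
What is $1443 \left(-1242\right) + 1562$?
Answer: $-1790644$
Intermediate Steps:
$1443 \left(-1242\right) + 1562 = -1792206 + 1562 = -1790644$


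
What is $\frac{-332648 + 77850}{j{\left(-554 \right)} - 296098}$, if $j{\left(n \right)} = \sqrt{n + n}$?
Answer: $\frac{18861294551}{21918506678} + \frac{127399 i \sqrt{277}}{21918506678} \approx 0.86052 + 9.6738 \cdot 10^{-5} i$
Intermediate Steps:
$j{\left(n \right)} = \sqrt{2} \sqrt{n}$ ($j{\left(n \right)} = \sqrt{2 n} = \sqrt{2} \sqrt{n}$)
$\frac{-332648 + 77850}{j{\left(-554 \right)} - 296098} = \frac{-332648 + 77850}{\sqrt{2} \sqrt{-554} - 296098} = - \frac{254798}{\sqrt{2} i \sqrt{554} - 296098} = - \frac{254798}{2 i \sqrt{277} - 296098} = - \frac{254798}{-296098 + 2 i \sqrt{277}}$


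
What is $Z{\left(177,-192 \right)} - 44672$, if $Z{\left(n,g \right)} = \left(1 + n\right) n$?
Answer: $-13166$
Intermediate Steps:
$Z{\left(n,g \right)} = n \left(1 + n\right)$
$Z{\left(177,-192 \right)} - 44672 = 177 \left(1 + 177\right) - 44672 = 177 \cdot 178 - 44672 = 31506 - 44672 = -13166$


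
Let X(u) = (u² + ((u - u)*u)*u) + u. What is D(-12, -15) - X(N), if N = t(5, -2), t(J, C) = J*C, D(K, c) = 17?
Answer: -73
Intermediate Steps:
t(J, C) = C*J
N = -10 (N = -2*5 = -10)
X(u) = u + u² (X(u) = (u² + (0*u)*u) + u = (u² + 0*u) + u = (u² + 0) + u = u² + u = u + u²)
D(-12, -15) - X(N) = 17 - (-10)*(1 - 10) = 17 - (-10)*(-9) = 17 - 1*90 = 17 - 90 = -73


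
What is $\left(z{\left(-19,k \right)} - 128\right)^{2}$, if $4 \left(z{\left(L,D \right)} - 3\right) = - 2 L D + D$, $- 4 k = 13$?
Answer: $\frac{6285049}{256} \approx 24551.0$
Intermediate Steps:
$k = - \frac{13}{4}$ ($k = \left(- \frac{1}{4}\right) 13 = - \frac{13}{4} \approx -3.25$)
$z{\left(L,D \right)} = 3 + \frac{D}{4} - \frac{D L}{2}$ ($z{\left(L,D \right)} = 3 + \frac{- 2 L D + D}{4} = 3 + \frac{- 2 D L + D}{4} = 3 + \frac{D - 2 D L}{4} = 3 - \left(- \frac{D}{4} + \frac{D L}{2}\right) = 3 + \frac{D}{4} - \frac{D L}{2}$)
$\left(z{\left(-19,k \right)} - 128\right)^{2} = \left(\left(3 + \frac{1}{4} \left(- \frac{13}{4}\right) - \left(- \frac{13}{8}\right) \left(-19\right)\right) - 128\right)^{2} = \left(\left(3 - \frac{13}{16} - \frac{247}{8}\right) - 128\right)^{2} = \left(- \frac{459}{16} - 128\right)^{2} = \left(- \frac{2507}{16}\right)^{2} = \frac{6285049}{256}$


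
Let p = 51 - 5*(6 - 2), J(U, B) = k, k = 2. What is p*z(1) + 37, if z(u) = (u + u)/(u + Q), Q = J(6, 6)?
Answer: 173/3 ≈ 57.667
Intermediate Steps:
J(U, B) = 2
Q = 2
z(u) = 2*u/(2 + u) (z(u) = (u + u)/(u + 2) = (2*u)/(2 + u) = 2*u/(2 + u))
p = 31 (p = 51 - 5*4 = 51 - 20 = 31)
p*z(1) + 37 = 31*(2*1/(2 + 1)) + 37 = 31*(2*1/3) + 37 = 31*(2*1*(⅓)) + 37 = 31*(⅔) + 37 = 62/3 + 37 = 173/3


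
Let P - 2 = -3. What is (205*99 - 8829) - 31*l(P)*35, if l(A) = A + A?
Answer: 13636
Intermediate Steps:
P = -1 (P = 2 - 3 = -1)
l(A) = 2*A
(205*99 - 8829) - 31*l(P)*35 = (205*99 - 8829) - 62*(-1)*35 = (20295 - 8829) - 31*(-2)*35 = 11466 + 62*35 = 11466 + 2170 = 13636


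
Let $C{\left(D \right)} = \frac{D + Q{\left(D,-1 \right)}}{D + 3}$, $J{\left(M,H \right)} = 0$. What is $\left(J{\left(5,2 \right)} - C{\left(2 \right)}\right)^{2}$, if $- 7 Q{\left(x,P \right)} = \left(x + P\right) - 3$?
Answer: $\frac{256}{1225} \approx 0.20898$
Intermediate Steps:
$Q{\left(x,P \right)} = \frac{3}{7} - \frac{P}{7} - \frac{x}{7}$ ($Q{\left(x,P \right)} = - \frac{\left(x + P\right) - 3}{7} = - \frac{\left(P + x\right) - 3}{7} = - \frac{-3 + P + x}{7} = \frac{3}{7} - \frac{P}{7} - \frac{x}{7}$)
$C{\left(D \right)} = \frac{\frac{4}{7} + \frac{6 D}{7}}{3 + D}$ ($C{\left(D \right)} = \frac{D - \left(- \frac{4}{7} + \frac{D}{7}\right)}{D + 3} = \frac{D + \left(\frac{3}{7} + \frac{1}{7} - \frac{D}{7}\right)}{3 + D} = \frac{D - \left(- \frac{4}{7} + \frac{D}{7}\right)}{3 + D} = \frac{\frac{4}{7} + \frac{6 D}{7}}{3 + D}$)
$\left(J{\left(5,2 \right)} - C{\left(2 \right)}\right)^{2} = \left(0 - \frac{2 \left(2 + 3 \cdot 2\right)}{7 \left(3 + 2\right)}\right)^{2} = \left(0 - \frac{2 \left(2 + 6\right)}{7 \cdot 5}\right)^{2} = \left(0 - \frac{2}{7} \cdot \frac{1}{5} \cdot 8\right)^{2} = \left(0 - \frac{16}{35}\right)^{2} = \left(- \frac{16}{35}\right)^{2} = \frac{256}{1225}$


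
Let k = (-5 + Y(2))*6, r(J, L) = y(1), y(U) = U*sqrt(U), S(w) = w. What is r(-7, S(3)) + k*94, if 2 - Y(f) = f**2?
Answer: -3947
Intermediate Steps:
Y(f) = 2 - f**2
y(U) = U**(3/2)
r(J, L) = 1 (r(J, L) = 1**(3/2) = 1)
k = -42 (k = (-5 + (2 - 1*2**2))*6 = (-5 + (2 - 1*4))*6 = (-5 + (2 - 4))*6 = (-5 - 2)*6 = -7*6 = -42)
r(-7, S(3)) + k*94 = 1 - 42*94 = 1 - 3948 = -3947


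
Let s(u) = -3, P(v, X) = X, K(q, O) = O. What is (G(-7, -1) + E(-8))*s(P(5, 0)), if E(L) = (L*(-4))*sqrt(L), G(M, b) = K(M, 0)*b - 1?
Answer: 3 - 192*I*sqrt(2) ≈ 3.0 - 271.53*I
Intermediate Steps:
G(M, b) = -1 (G(M, b) = 0*b - 1 = 0 - 1 = -1)
E(L) = -4*L**(3/2) (E(L) = (-4*L)*sqrt(L) = -4*L**(3/2))
(G(-7, -1) + E(-8))*s(P(5, 0)) = (-1 - (-64)*I*sqrt(2))*(-3) = (-1 + 64*I*sqrt(2))*(-3) = 3 - 192*I*sqrt(2)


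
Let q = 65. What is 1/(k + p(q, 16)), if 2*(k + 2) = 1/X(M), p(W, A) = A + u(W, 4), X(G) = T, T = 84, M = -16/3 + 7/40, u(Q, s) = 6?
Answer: 168/3361 ≈ 0.049985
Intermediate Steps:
M = -619/120 (M = -16*1/3 + 7*(1/40) = -16/3 + 7/40 = -619/120 ≈ -5.1583)
X(G) = 84
p(W, A) = 6 + A (p(W, A) = A + 6 = 6 + A)
k = -335/168 (k = -2 + (1/2)/84 = -2 + (1/2)*(1/84) = -2 + 1/168 = -335/168 ≈ -1.9940)
1/(k + p(q, 16)) = 1/(-335/168 + (6 + 16)) = 1/(-335/168 + 22) = 1/(3361/168) = 168/3361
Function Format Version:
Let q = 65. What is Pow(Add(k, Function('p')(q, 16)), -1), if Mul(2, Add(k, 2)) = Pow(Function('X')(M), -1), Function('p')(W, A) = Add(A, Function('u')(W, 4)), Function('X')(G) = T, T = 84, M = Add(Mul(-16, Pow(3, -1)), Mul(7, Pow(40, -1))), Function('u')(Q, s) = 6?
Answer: Rational(168, 3361) ≈ 0.049985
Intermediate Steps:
M = Rational(-619, 120) (M = Add(Mul(-16, Rational(1, 3)), Mul(7, Rational(1, 40))) = Add(Rational(-16, 3), Rational(7, 40)) = Rational(-619, 120) ≈ -5.1583)
Function('X')(G) = 84
Function('p')(W, A) = Add(6, A) (Function('p')(W, A) = Add(A, 6) = Add(6, A))
k = Rational(-335, 168) (k = Add(-2, Mul(Rational(1, 2), Pow(84, -1))) = Add(-2, Mul(Rational(1, 2), Rational(1, 84))) = Add(-2, Rational(1, 168)) = Rational(-335, 168) ≈ -1.9940)
Pow(Add(k, Function('p')(q, 16)), -1) = Pow(Add(Rational(-335, 168), Add(6, 16)), -1) = Pow(Add(Rational(-335, 168), 22), -1) = Pow(Rational(3361, 168), -1) = Rational(168, 3361)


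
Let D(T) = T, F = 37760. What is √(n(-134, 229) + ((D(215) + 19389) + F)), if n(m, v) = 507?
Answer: √57871 ≈ 240.56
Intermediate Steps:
√(n(-134, 229) + ((D(215) + 19389) + F)) = √(507 + ((215 + 19389) + 37760)) = √(507 + (19604 + 37760)) = √(507 + 57364) = √57871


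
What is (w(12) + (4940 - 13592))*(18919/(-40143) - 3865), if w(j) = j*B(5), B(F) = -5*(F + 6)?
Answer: 481652689856/13381 ≈ 3.5995e+7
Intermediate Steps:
B(F) = -30 - 5*F (B(F) = -5*(6 + F) = -30 - 5*F)
w(j) = -55*j (w(j) = j*(-30 - 5*5) = j*(-30 - 25) = j*(-55) = -55*j)
(w(12) + (4940 - 13592))*(18919/(-40143) - 3865) = (-55*12 + (4940 - 13592))*(18919/(-40143) - 3865) = (-660 - 8652)*(18919*(-1/40143) - 3865) = -9312*(-18919/40143 - 3865) = -9312*(-155171614/40143) = 481652689856/13381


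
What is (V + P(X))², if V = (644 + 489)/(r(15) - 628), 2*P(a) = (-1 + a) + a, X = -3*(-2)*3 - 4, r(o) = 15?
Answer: 204061225/1503076 ≈ 135.76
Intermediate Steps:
X = 14 (X = 6*3 - 4 = 18 - 4 = 14)
P(a) = -½ + a (P(a) = ((-1 + a) + a)/2 = (-1 + 2*a)/2 = -½ + a)
V = -1133/613 (V = (644 + 489)/(15 - 628) = 1133/(-613) = 1133*(-1/613) = -1133/613 ≈ -1.8483)
(V + P(X))² = (-1133/613 + (-½ + 14))² = (-1133/613 + 27/2)² = (14285/1226)² = 204061225/1503076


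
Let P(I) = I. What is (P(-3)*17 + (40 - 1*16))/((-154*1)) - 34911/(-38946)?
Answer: 535653/499807 ≈ 1.0717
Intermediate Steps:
(P(-3)*17 + (40 - 1*16))/((-154*1)) - 34911/(-38946) = (-3*17 + (40 - 1*16))/((-154*1)) - 34911/(-38946) = (-51 + (40 - 16))/(-154) - 34911*(-1/38946) = (-51 + 24)*(-1/154) + 11637/12982 = -27*(-1/154) + 11637/12982 = 27/154 + 11637/12982 = 535653/499807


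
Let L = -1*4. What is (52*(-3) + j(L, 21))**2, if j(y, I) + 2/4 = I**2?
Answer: 323761/4 ≈ 80940.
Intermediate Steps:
L = -4
j(y, I) = -1/2 + I**2
(52*(-3) + j(L, 21))**2 = (52*(-3) + (-1/2 + 21**2))**2 = (-156 + (-1/2 + 441))**2 = (-156 + 881/2)**2 = (569/2)**2 = 323761/4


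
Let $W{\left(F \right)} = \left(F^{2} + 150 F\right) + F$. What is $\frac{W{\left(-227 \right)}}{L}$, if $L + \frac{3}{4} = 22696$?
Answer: $\frac{69008}{90781} \approx 0.76016$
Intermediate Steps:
$L = \frac{90781}{4}$ ($L = - \frac{3}{4} + 22696 = \frac{90781}{4} \approx 22695.0$)
$W{\left(F \right)} = F^{2} + 151 F$
$\frac{W{\left(-227 \right)}}{L} = \frac{\left(-227\right) \left(151 - 227\right)}{\frac{90781}{4}} = \left(-227\right) \left(-76\right) \frac{4}{90781} = 17252 \cdot \frac{4}{90781} = \frac{69008}{90781}$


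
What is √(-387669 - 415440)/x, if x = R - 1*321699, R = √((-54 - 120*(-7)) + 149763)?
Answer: -15319*I*√803109/4928099812 - I*√13434139649/34496698684 ≈ -0.0027891*I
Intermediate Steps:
R = √150549 (R = √((-54 + 840) + 149763) = √(786 + 149763) = √150549 ≈ 388.01)
x = -321699 + √150549 (x = √150549 - 1*321699 = √150549 - 321699 = -321699 + √150549 ≈ -3.2131e+5)
√(-387669 - 415440)/x = √(-387669 - 415440)/(-321699 + √150549) = √(-803109)/(-321699 + √150549) = (I*√803109)/(-321699 + √150549) = I*√803109/(-321699 + √150549)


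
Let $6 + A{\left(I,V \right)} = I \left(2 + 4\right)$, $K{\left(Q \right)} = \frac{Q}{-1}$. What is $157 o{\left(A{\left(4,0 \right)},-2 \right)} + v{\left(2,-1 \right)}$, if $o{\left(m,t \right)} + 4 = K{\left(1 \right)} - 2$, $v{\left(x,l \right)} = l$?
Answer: $-1100$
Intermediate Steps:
$K{\left(Q \right)} = - Q$ ($K{\left(Q \right)} = Q \left(-1\right) = - Q$)
$A{\left(I,V \right)} = -6 + 6 I$ ($A{\left(I,V \right)} = -6 + I \left(2 + 4\right) = -6 + I 6 = -6 + 6 I$)
$o{\left(m,t \right)} = -7$ ($o{\left(m,t \right)} = -4 - 3 = -7$)
$157 o{\left(A{\left(4,0 \right)},-2 \right)} + v{\left(2,-1 \right)} = 157 \left(-7\right) - 1 = -1099 - 1 = -1100$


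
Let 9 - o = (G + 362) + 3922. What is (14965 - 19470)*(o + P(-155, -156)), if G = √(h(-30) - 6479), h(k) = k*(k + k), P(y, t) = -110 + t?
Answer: 20457205 + 4505*I*√4679 ≈ 2.0457e+7 + 3.0816e+5*I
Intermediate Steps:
h(k) = 2*k² (h(k) = k*(2*k) = 2*k²)
G = I*√4679 (G = √(2*(-30)² - 6479) = √(2*900 - 6479) = √(1800 - 6479) = √(-4679) = I*√4679 ≈ 68.403*I)
o = -4275 - I*√4679 (o = 9 - ((I*√4679 + 362) + 3922) = 9 - ((362 + I*√4679) + 3922) = 9 - (4284 + I*√4679) = 9 + (-4284 - I*√4679) = -4275 - I*√4679 ≈ -4275.0 - 68.403*I)
(14965 - 19470)*(o + P(-155, -156)) = (14965 - 19470)*((-4275 - I*√4679) + (-110 - 156)) = -4505*((-4275 - I*√4679) - 266) = -4505*(-4541 - I*√4679) = 20457205 + 4505*I*√4679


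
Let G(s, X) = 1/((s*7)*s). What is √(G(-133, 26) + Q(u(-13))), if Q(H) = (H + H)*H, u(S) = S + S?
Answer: √1171860879/931 ≈ 36.770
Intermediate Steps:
u(S) = 2*S
Q(H) = 2*H² (Q(H) = (2*H)*H = 2*H²)
G(s, X) = 1/(7*s²) (G(s, X) = 1/((7*s)*s) = 1/(7*s²))
√(G(-133, 26) + Q(u(-13))) = √((⅐)/(-133)² + 2*(2*(-13))²) = √((⅐)*(1/17689) + 2*(-26)²) = √(1/123823 + 2*676) = √(1/123823 + 1352) = √(167408697/123823) = √1171860879/931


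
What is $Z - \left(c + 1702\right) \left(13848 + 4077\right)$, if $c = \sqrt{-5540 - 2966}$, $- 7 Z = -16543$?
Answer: $- \frac{213541907}{7} - 17925 i \sqrt{8506} \approx -3.0506 \cdot 10^{7} - 1.6532 \cdot 10^{6} i$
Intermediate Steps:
$Z = \frac{16543}{7}$ ($Z = \left(- \frac{1}{7}\right) \left(-16543\right) = \frac{16543}{7} \approx 2363.3$)
$c = i \sqrt{8506}$ ($c = \sqrt{-8506} = i \sqrt{8506} \approx 92.228 i$)
$Z - \left(c + 1702\right) \left(13848 + 4077\right) = \frac{16543}{7} - \left(i \sqrt{8506} + 1702\right) \left(13848 + 4077\right) = \frac{16543}{7} - \left(1702 + i \sqrt{8506}\right) 17925 = \frac{16543}{7} - \left(30508350 + 17925 i \sqrt{8506}\right) = - \frac{213541907}{7} - 17925 i \sqrt{8506}$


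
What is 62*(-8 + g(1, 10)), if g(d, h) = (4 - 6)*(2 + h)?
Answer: -1984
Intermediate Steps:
g(d, h) = -4 - 2*h (g(d, h) = -2*(2 + h) = -4 - 2*h)
62*(-8 + g(1, 10)) = 62*(-8 + (-4 - 2*10)) = 62*(-8 + (-4 - 20)) = 62*(-8 - 24) = 62*(-32) = -1984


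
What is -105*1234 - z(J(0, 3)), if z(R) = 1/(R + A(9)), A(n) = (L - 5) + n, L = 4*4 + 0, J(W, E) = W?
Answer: -2591401/20 ≈ -1.2957e+5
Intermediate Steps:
L = 16 (L = 16 + 0 = 16)
A(n) = 11 + n (A(n) = (16 - 5) + n = 11 + n)
z(R) = 1/(20 + R) (z(R) = 1/(R + (11 + 9)) = 1/(R + 20) = 1/(20 + R))
-105*1234 - z(J(0, 3)) = -105*1234 - 1/(20 + 0) = -129570 - 1/20 = -2591401/20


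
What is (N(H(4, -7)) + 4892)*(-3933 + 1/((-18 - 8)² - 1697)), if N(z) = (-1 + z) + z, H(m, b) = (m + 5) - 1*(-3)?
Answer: -19736644510/1021 ≈ -1.9331e+7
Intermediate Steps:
H(m, b) = 8 + m (H(m, b) = (5 + m) + 3 = 8 + m)
N(z) = -1 + 2*z
(N(H(4, -7)) + 4892)*(-3933 + 1/((-18 - 8)² - 1697)) = ((-1 + 2*(8 + 4)) + 4892)*(-3933 + 1/((-18 - 8)² - 1697)) = ((-1 + 2*12) + 4892)*(-3933 + 1/((-26)² - 1697)) = ((-1 + 24) + 4892)*(-3933 + 1/(676 - 1697)) = (23 + 4892)*(-3933 + 1/(-1021)) = 4915*(-3933 - 1/1021) = 4915*(-4015594/1021) = -19736644510/1021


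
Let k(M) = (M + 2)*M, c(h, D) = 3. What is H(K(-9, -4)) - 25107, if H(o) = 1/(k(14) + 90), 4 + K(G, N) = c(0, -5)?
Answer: -7883597/314 ≈ -25107.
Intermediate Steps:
k(M) = M*(2 + M) (k(M) = (2 + M)*M = M*(2 + M))
K(G, N) = -1 (K(G, N) = -4 + 3 = -1)
H(o) = 1/314 (H(o) = 1/(14*(2 + 14) + 90) = 1/(14*16 + 90) = 1/(224 + 90) = 1/314)
H(K(-9, -4)) - 25107 = 1/314 - 25107 = -7883597/314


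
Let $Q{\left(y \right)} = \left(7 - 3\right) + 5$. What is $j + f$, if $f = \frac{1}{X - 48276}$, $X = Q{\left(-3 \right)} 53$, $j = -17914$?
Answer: $- \frac{856271287}{47799} \approx -17914.0$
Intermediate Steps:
$Q{\left(y \right)} = 9$ ($Q{\left(y \right)} = 4 + 5 = 9$)
$X = 477$ ($X = 9 \cdot 53 = 477$)
$f = - \frac{1}{47799}$ ($f = \frac{1}{477 - 48276} = \frac{1}{-47799} = - \frac{1}{47799} \approx -2.0921 \cdot 10^{-5}$)
$j + f = -17914 - \frac{1}{47799} = - \frac{856271287}{47799}$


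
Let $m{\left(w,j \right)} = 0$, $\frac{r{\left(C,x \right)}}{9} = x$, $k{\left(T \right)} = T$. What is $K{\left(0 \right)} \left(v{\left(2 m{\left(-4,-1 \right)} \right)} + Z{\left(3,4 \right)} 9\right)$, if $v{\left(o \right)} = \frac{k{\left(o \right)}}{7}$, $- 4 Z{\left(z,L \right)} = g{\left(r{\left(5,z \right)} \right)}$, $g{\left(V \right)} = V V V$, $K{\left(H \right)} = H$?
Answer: $0$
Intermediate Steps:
$r{\left(C,x \right)} = 9 x$
$g{\left(V \right)} = V^{3}$ ($g{\left(V \right)} = V^{2} V = V^{3}$)
$Z{\left(z,L \right)} = - \frac{729 z^{3}}{4}$ ($Z{\left(z,L \right)} = - \frac{\left(9 z\right)^{3}}{4} = - \frac{729 z^{3}}{4}$)
$v{\left(o \right)} = \frac{o}{7}$
$K{\left(0 \right)} \left(v{\left(2 m{\left(-4,-1 \right)} \right)} + Z{\left(3,4 \right)} 9\right) = 0 \left(\frac{2 \cdot 0}{7} + - \frac{729 \cdot 3^{3}}{4} \cdot 9\right) = 0 \left(\frac{1}{7} \cdot 0 + \left(- \frac{729}{4}\right) 27 \cdot 9\right) = 0 \left(0 - \frac{177147}{4}\right) = 0 \left(- \frac{177147}{4}\right) = 0$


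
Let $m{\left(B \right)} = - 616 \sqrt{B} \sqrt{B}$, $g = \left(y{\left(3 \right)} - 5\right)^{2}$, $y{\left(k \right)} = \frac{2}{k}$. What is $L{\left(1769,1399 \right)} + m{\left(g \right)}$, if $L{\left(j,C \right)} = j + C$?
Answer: $- \frac{75592}{9} \approx -8399.1$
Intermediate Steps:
$L{\left(j,C \right)} = C + j$
$g = \frac{169}{9}$ ($g = \left(\frac{2}{3} - 5\right)^{2} = \left(- \frac{13}{3}\right)^{2} = \frac{169}{9} \approx 18.778$)
$m{\left(B \right)} = - 616 B$
$L{\left(1769,1399 \right)} + m{\left(g \right)} = \left(1399 + 1769\right) - \frac{104104}{9} = 3168 - \frac{104104}{9} = - \frac{75592}{9}$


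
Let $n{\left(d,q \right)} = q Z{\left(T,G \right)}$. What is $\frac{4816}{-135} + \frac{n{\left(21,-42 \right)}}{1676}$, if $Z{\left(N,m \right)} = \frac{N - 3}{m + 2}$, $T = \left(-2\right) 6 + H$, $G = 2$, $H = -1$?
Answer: $- \frac{2012234}{56565} \approx -35.574$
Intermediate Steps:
$T = -13$ ($T = \left(-2\right) 6 - 1 = -12 - 1 = -13$)
$Z{\left(N,m \right)} = \frac{-3 + N}{2 + m}$
$n{\left(d,q \right)} = - 4 q$ ($n{\left(d,q \right)} = q \frac{-3 - 13}{2 + 2} = q \frac{1}{4} \left(-16\right) = q \left(-4\right) = - 4 q$)
$\frac{4816}{-135} + \frac{n{\left(21,-42 \right)}}{1676} = \frac{4816}{-135} + \frac{\left(-4\right) \left(-42\right)}{1676} = 4816 \left(- \frac{1}{135}\right) + 168 \cdot \frac{1}{1676} = - \frac{4816}{135} + \frac{42}{419} = - \frac{2012234}{56565}$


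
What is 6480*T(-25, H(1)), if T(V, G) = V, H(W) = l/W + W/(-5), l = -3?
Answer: -162000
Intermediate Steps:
H(W) = -3/W - W/5 (H(W) = -3/W + W/(-5) = -3/W + W*(-⅕) = -3/W - W/5)
6480*T(-25, H(1)) = 6480*(-25) = -162000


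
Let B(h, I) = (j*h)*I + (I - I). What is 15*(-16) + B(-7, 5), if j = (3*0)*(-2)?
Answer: -240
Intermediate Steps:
j = 0 (j = 0*(-2) = 0)
B(h, I) = 0 (B(h, I) = (0*h)*I + (I - I) = 0*I + 0 = 0 + 0 = 0)
15*(-16) + B(-7, 5) = 15*(-16) + 0 = -240 + 0 = -240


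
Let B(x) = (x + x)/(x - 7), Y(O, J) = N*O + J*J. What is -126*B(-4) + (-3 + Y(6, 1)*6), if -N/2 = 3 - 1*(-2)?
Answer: -4935/11 ≈ -448.64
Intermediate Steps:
N = -10 (N = -2*(3 - 1*(-2)) = -2*(3 + 2) = -2*5 = -10)
Y(O, J) = J² - 10*O (Y(O, J) = -10*O + J*J = -10*O + J² = J² - 10*O)
B(x) = 2*x/(-7 + x) (B(x) = (2*x)/(-7 + x) = 2*x/(-7 + x))
-126*B(-4) + (-3 + Y(6, 1)*6) = -252*(-4)/(-7 - 4) + (-3 + (1² - 10*6)*6) = -252*(-4)/(-11) + (-3 + (1 - 60)*6) = -252*(-4)*(-1)/11 + (-3 - 59*6) = -126*8/11 + (-3 - 354) = -1008/11 - 357 = -4935/11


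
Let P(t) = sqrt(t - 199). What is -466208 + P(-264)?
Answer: -466208 + I*sqrt(463) ≈ -4.6621e+5 + 21.517*I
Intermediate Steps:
P(t) = sqrt(-199 + t)
-466208 + P(-264) = -466208 + sqrt(-199 - 264) = -466208 + sqrt(-463) = -466208 + I*sqrt(463)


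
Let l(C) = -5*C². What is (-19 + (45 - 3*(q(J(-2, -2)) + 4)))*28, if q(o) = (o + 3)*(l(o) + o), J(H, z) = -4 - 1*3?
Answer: -84280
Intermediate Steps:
J(H, z) = -7 (J(H, z) = -4 - 3 = -7)
q(o) = (3 + o)*(o - 5*o²) (q(o) = (o + 3)*(-5*o² + o) = (3 + o)*(o - 5*o²))
(-19 + (45 - 3*(q(J(-2, -2)) + 4)))*28 = (-19 + (45 - 3*(-7*(3 - 14*(-7) - 5*(-7)²) + 4)))*28 = (-19 + (45 - 3*(-7*(3 + 98 - 5*49) + 4)))*28 = (-19 + (45 - 3*(-7*(3 + 98 - 245) + 4)))*28 = (-19 + (45 - 3*(-7*(-144) + 4)))*28 = (-19 + (45 - 3*(1008 + 4)))*28 = (-19 + (45 - 3*1012))*28 = (-19 + (45 - 3036))*28 = (-19 - 2991)*28 = -3010*28 = -84280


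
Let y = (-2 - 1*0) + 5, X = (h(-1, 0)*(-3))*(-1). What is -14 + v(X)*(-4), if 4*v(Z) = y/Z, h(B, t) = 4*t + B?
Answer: -13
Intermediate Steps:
h(B, t) = B + 4*t
X = -3 (X = ((-1 + 4*0)*(-3))*(-1) = ((-1 + 0)*(-3))*(-1) = -1*(-3)*(-1) = 3*(-1) = -3)
y = 3 (y = (-2 + 0) + 5 = -2 + 5 = 3)
v(Z) = 3/(4*Z) (v(Z) = (3/Z)/4 = 3/(4*Z))
-14 + v(X)*(-4) = -14 + ((3/4)/(-3))*(-4) = -14 + ((3/4)*(-1/3))*(-4) = -14 - 1/4*(-4) = -14 + 1 = -13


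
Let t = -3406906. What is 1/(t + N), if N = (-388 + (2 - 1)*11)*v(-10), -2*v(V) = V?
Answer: -1/3408791 ≈ -2.9336e-7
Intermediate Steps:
v(V) = -V/2
N = -1885 (N = (-388 + (2 - 1)*11)*(-½*(-10)) = (-388 + 1*11)*5 = (-388 + 11)*5 = -377*5 = -1885)
1/(t + N) = 1/(-3406906 - 1885) = 1/(-3408791) = -1/3408791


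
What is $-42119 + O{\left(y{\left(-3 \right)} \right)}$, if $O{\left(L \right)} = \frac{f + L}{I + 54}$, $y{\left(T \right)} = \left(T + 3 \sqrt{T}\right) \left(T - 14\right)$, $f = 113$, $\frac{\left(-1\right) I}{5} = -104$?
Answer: $- \frac{294831}{7} - \frac{51 i \sqrt{3}}{574} \approx -42119.0 - 0.15389 i$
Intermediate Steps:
$I = 520$ ($I = \left(-5\right) \left(-104\right) = 520$)
$y{\left(T \right)} = \left(-14 + T\right) \left(T + 3 \sqrt{T}\right)$ ($y{\left(T \right)} = \left(T + 3 \sqrt{T}\right) \left(-14 + T\right) = \left(-14 + T\right) \left(T + 3 \sqrt{T}\right)$)
$O{\left(L \right)} = \frac{113}{574} + \frac{L}{574}$ ($O{\left(L \right)} = \frac{113 + L}{520 + 54} = \frac{113 + L}{574} = \left(113 + L\right) \frac{1}{574} = \frac{113}{574} + \frac{L}{574}$)
$-42119 + O{\left(y{\left(-3 \right)} \right)} = -42119 + \left(\frac{113}{574} + \frac{\left(-3\right)^{2} - 42 \sqrt{-3} - -42 + 3 \left(-3\right)^{\frac{3}{2}}}{574}\right) = -42119 + \left(\frac{113}{574} + \frac{9 - 42 i \sqrt{3} + 42 + 3 \left(- 3 i \sqrt{3}\right)}{574}\right) = -42119 + \left(\frac{113}{574} + \frac{9 - 42 i \sqrt{3} + 42 - 9 i \sqrt{3}}{574}\right) = -42119 + \left(\frac{113}{574} + \frac{51 - 51 i \sqrt{3}}{574}\right) = -42119 + \left(\frac{113}{574} + \left(\frac{51}{574} - \frac{51 i \sqrt{3}}{574}\right)\right) = -42119 + \left(\frac{2}{7} - \frac{51 i \sqrt{3}}{574}\right) = - \frac{294831}{7} - \frac{51 i \sqrt{3}}{574}$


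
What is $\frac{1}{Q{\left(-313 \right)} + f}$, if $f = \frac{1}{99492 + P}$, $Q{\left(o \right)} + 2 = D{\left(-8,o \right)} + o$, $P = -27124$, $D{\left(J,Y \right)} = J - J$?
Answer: $- \frac{72368}{22795919} \approx -0.0031746$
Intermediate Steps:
$D{\left(J,Y \right)} = 0$
$Q{\left(o \right)} = -2 + o$ ($Q{\left(o \right)} = -2 + \left(0 + o\right) = -2 + o$)
$f = \frac{1}{72368}$ ($f = \frac{1}{99492 - 27124} = \frac{1}{72368} \approx 1.3818 \cdot 10^{-5}$)
$\frac{1}{Q{\left(-313 \right)} + f} = \frac{1}{\left(-2 - 313\right) + \frac{1}{72368}} = \frac{1}{-315 + \frac{1}{72368}} = \frac{1}{- \frac{22795919}{72368}} = - \frac{72368}{22795919}$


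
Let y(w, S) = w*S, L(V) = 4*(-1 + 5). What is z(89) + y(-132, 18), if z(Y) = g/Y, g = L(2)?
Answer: -211448/89 ≈ -2375.8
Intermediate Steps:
L(V) = 16 (L(V) = 4*4 = 16)
y(w, S) = S*w
g = 16
z(Y) = 16/Y
z(89) + y(-132, 18) = 16/89 + 18*(-132) = 16*(1/89) - 2376 = 16/89 - 2376 = -211448/89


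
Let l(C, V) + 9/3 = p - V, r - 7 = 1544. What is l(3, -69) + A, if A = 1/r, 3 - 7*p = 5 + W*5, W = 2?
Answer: 697957/10857 ≈ 64.286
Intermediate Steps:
r = 1551 (r = 7 + 1544 = 1551)
p = -12/7 (p = 3/7 - (5 + 2*5)/7 = 3/7 - (5 + 10)/7 = 3/7 - ⅐*15 = 3/7 - 15/7 = -12/7 ≈ -1.7143)
l(C, V) = -33/7 - V (l(C, V) = -3 + (-12/7 - V) = -33/7 - V)
A = 1/1551 ≈ 0.00064475
l(3, -69) + A = (-33/7 - 1*(-69)) + 1/1551 = (-33/7 + 69) + 1/1551 = 450/7 + 1/1551 = 697957/10857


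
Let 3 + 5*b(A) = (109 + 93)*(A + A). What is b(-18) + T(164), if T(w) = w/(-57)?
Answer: -83099/57 ≈ -1457.9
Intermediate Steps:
T(w) = -w/57 (T(w) = w*(-1/57) = -w/57)
b(A) = -⅗ + 404*A/5 (b(A) = -⅗ + ((109 + 93)*(A + A))/5 = -⅗ + (202*(2*A))/5 = -⅗ + (404*A)/5 = -⅗ + 404*A/5)
b(-18) + T(164) = (-⅗ + (404/5)*(-18)) - 1/57*164 = (-⅗ - 7272/5) - 164/57 = -1455 - 164/57 = -83099/57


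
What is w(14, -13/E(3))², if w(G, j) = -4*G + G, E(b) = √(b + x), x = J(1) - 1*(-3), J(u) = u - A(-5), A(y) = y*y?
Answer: 1764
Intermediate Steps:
A(y) = y²
J(u) = -25 + u (J(u) = u - 1*(-5)² = u - 1*25 = u - 25 = -25 + u)
x = -21 (x = (-25 + 1) - 1*(-3) = -24 + 3 = -21)
E(b) = √(-21 + b) (E(b) = √(b - 21) = √(-21 + b))
w(G, j) = -3*G
w(14, -13/E(3))² = (-3*14)² = (-42)² = 1764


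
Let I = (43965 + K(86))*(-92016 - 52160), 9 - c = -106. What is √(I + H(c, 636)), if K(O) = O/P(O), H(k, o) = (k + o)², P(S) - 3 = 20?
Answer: I*√3353157980959/23 ≈ 79616.0*I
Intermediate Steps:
c = 115 (c = 9 - 1*(-106) = 9 + 106 = 115)
P(S) = 23 (P(S) = 3 + 20 = 23)
K(O) = O/23
I = -145802449456/23 (I = (43965 + (1/23)*86)*(-92016 - 52160) = (43965 + 86/23)*(-144176) = (1011281/23)*(-144176) = -145802449456/23 ≈ -6.3392e+9)
√(I + H(c, 636)) = √(-145802449456/23 + (115 + 636)²) = √(-145802449456/23 + 751²) = √(-145802449456/23 + 564001) = √(-145789477433/23) = I*√3353157980959/23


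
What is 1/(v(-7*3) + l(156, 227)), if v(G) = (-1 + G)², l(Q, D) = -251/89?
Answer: 89/42825 ≈ 0.0020782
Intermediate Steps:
l(Q, D) = -251/89 (l(Q, D) = -251*1/89 = -251/89)
1/(v(-7*3) + l(156, 227)) = 1/((-1 - 7*3)² - 251/89) = 1/((-1 - 21)² - 251/89) = 1/((-22)² - 251/89) = 1/(484 - 251/89) = 1/(42825/89) = 89/42825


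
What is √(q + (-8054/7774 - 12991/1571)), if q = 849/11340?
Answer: I*√808344715481662485/295929270 ≈ 3.0382*I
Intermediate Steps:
q = 283/3780 (q = 849*(1/11340) = 283/3780 ≈ 0.074868)
√(q + (-8054/7774 - 12991/1571)) = √(283/3780 + (-8054/7774 - 12991/1571)) = √(283/3780 + (-8054*1/7774 - 12991*1/1571)) = √(283/3780 + (-4027/3887 - 12991/1571)) = √(283/3780 - 56822434/6106477) = √(-213060667529/23082483060) = I*√808344715481662485/295929270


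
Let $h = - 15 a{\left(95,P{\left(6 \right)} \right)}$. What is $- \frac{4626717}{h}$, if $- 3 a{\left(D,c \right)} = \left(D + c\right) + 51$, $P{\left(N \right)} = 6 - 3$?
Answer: $- \frac{4626717}{745} \approx -6210.4$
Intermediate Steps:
$P{\left(N \right)} = 3$ ($P{\left(N \right)} = 6 - 3 = 3$)
$a{\left(D,c \right)} = -17 - \frac{D}{3} - \frac{c}{3}$ ($a{\left(D,c \right)} = - \frac{\left(D + c\right) + 51}{3} = - \frac{51 + D + c}{3} = -17 - \frac{D}{3} - \frac{c}{3}$)
$h = 745$ ($h = - 15 \left(-17 - \frac{95}{3} - 1\right) = \left(-15\right) \left(- \frac{149}{3}\right) = 745$)
$- \frac{4626717}{h} = - \frac{4626717}{745}$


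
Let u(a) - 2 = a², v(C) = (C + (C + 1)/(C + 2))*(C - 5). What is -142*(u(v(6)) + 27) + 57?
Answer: -344727/32 ≈ -10773.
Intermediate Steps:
v(C) = (-5 + C)*(C + (1 + C)/(2 + C)) (v(C) = (C + (1 + C)/(2 + C))*(-5 + C) = (-5 + C)*(C + (1 + C)/(2 + C)))
u(a) = 2 + a²
-142*(u(v(6)) + 27) + 57 = -142*((2 + ((-5 + 6³ - 14*6 - 2*6²)/(2 + 6))²) + 27) + 57 = -142*((2 + ((-5 + 216 - 84 - 2*36)/8)²) + 27) + 57 = -142*((2 + ((-5 + 216 - 84 - 72)/8)²) + 27) + 57 = -142*((2 + ((⅛)*55)²) + 27) + 57 = -142*((2 + (55/8)²) + 27) + 57 = -142*((2 + 3025/64) + 27) + 57 = -142*(3153/64 + 27) + 57 = -142*4881/64 + 57 = -346551/32 + 57 = -344727/32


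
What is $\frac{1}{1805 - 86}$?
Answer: $\frac{1}{1719} \approx 0.00058173$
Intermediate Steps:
$\frac{1}{1805 - 86} = \frac{1}{1719}$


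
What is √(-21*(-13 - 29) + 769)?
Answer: √1651 ≈ 40.633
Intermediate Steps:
√(-21*(-13 - 29) + 769) = √(-21*(-42) + 769) = √(882 + 769) = √1651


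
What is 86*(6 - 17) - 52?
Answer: -998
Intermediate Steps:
86*(6 - 17) - 52 = 86*(-11) - 52 = -946 - 52 = -998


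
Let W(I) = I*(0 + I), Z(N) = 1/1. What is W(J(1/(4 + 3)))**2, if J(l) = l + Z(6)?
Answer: 4096/2401 ≈ 1.7060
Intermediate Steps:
Z(N) = 1
J(l) = 1 + l (J(l) = l + 1 = 1 + l)
W(I) = I**2 (W(I) = I*I = I**2)
W(J(1/(4 + 3)))**2 = ((1 + 1/(4 + 3))**2)**2 = ((1 + 1/7)**2)**2 = ((8/7)**2)**2 = (64/49)**2 = 4096/2401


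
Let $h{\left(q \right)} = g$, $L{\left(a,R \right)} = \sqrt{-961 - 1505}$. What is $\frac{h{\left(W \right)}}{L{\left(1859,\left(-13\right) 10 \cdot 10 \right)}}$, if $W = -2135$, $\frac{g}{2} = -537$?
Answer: $\frac{179 i \sqrt{274}}{137} \approx 21.628 i$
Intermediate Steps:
$L{\left(a,R \right)} = 3 i \sqrt{274}$ ($L{\left(a,R \right)} = \sqrt{-2466} = 3 i \sqrt{274}$)
$g = -1074$ ($g = 2 \left(-537\right) = -1074$)
$h{\left(q \right)} = -1074$
$\frac{h{\left(W \right)}}{L{\left(1859,\left(-13\right) 10 \cdot 10 \right)}} = - \frac{1074}{3 i \sqrt{274}} = - 1074 \left(- \frac{i \sqrt{274}}{822}\right) = \frac{179 i \sqrt{274}}{137}$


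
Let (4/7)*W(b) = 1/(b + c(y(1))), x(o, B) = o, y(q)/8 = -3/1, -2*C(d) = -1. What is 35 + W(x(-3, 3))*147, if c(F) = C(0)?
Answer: -679/10 ≈ -67.900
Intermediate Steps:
C(d) = ½ (C(d) = -½*(-1) = ½)
y(q) = -24 (y(q) = 8*(-3/1) = 8*(-3*1) = 8*(-3) = -24)
c(F) = ½
W(b) = 7/(4*(½ + b)) (W(b) = 7/(4*(b + ½)) = 7/(4*(½ + b)))
35 + W(x(-3, 3))*147 = 35 + (7/(2*(1 + 2*(-3))))*147 = 35 + (7/(2*(1 - 6)))*147 = 35 + ((7/2)/(-5))*147 = 35 + ((7/2)*(-⅕))*147 = 35 - 7/10*147 = 35 - 1029/10 = -679/10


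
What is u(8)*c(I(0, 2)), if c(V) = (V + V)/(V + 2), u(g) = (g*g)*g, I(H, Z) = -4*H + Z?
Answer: 512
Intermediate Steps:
I(H, Z) = Z - 4*H
u(g) = g³ (u(g) = g²*g = g³)
c(V) = 2*V/(2 + V) (c(V) = (2*V)/(2 + V) = 2*V/(2 + V))
u(8)*c(I(0, 2)) = 8³*(2*(2 - 4*0)/(2 + (2 - 4*0))) = 512*(2*(2 + 0)/(2 + (2 + 0))) = 512*(2*2/(2 + 2)) = 512*(2*2/4) = 512*(2*2*(¼)) = 512*1 = 512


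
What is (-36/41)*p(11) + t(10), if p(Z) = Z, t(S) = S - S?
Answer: -396/41 ≈ -9.6585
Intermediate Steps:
t(S) = 0
(-36/41)*p(11) + t(10) = -36/41*11 + 0 = -396/41 + 0 = -396/41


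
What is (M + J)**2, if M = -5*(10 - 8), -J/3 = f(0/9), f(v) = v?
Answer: 100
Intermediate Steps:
J = 0 (J = -0/9 = -3*0 = 0)
M = -10 (M = -5*2 = -10)
(M + J)**2 = (-10 + 0)**2 = (-10)**2 = 100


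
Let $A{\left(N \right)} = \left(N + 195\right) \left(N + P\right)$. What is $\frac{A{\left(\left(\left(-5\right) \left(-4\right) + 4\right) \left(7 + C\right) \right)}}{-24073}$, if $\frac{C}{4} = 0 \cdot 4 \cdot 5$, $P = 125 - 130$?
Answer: $- \frac{59169}{24073} \approx -2.4579$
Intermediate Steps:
$P = -5$ ($P = 125 - 130 = -5$)
$C = 0$ ($C = 4 \cdot 0 \cdot 4 \cdot 5 = 4 \cdot 0 \cdot 5 = 4 \cdot 0 = 0$)
$A{\left(N \right)} = \left(-5 + N\right) \left(195 + N\right)$ ($A{\left(N \right)} = \left(N + 195\right) \left(N - 5\right) = \left(195 + N\right) \left(-5 + N\right) = \left(-5 + N\right) \left(195 + N\right)$)
$\frac{A{\left(\left(\left(-5\right) \left(-4\right) + 4\right) \left(7 + C\right) \right)}}{-24073} = \frac{-975 + \left(\left(\left(-5\right) \left(-4\right) + 4\right) \left(7 + 0\right)\right)^{2} + 190 \left(\left(-5\right) \left(-4\right) + 4\right) \left(7 + 0\right)}{-24073} = \left(-975 + \left(\left(20 + 4\right) 7\right)^{2} + 190 \left(20 + 4\right) 7\right) \left(- \frac{1}{24073}\right) = \left(-975 + \left(24 \cdot 7\right)^{2} + 190 \cdot 24 \cdot 7\right) \left(- \frac{1}{24073}\right) = \left(-975 + 168^{2} + 190 \cdot 168\right) \left(- \frac{1}{24073}\right) = \left(-975 + 28224 + 31920\right) \left(- \frac{1}{24073}\right) = 59169 \left(- \frac{1}{24073}\right) = - \frac{59169}{24073}$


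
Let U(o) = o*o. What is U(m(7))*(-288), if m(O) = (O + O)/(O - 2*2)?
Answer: -6272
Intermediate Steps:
m(O) = 2*O/(-4 + O) (m(O) = (2*O)/(O - 4) = (2*O)/(-4 + O) = 2*O/(-4 + O))
U(o) = o²
U(m(7))*(-288) = (2*7/(-4 + 7))²*(-288) = (2*7/3)²*(-288) = (2*7*(⅓))²*(-288) = (14/3)²*(-288) = (196/9)*(-288) = -6272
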